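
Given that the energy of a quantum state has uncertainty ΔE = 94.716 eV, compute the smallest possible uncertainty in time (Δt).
3.475 as

Using the energy-time uncertainty principle:
ΔEΔt ≥ ℏ/2

The minimum uncertainty in time is:
Δt_min = ℏ/(2ΔE)
Δt_min = (1.055e-34 J·s) / (2 × 1.518e-17 J)
Δt_min = 3.475e-18 s = 3.475 as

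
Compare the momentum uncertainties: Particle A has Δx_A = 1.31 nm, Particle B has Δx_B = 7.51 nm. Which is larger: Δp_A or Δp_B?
Particle A has the larger minimum momentum uncertainty, by a factor of 5.73.

For each particle, the minimum momentum uncertainty is Δp_min = ℏ/(2Δx):

Particle A: Δp_A = ℏ/(2×1.310e-09 m) = 4.025e-26 kg·m/s
Particle B: Δp_B = ℏ/(2×7.510e-09 m) = 7.021e-27 kg·m/s

Ratio: Δp_A/Δp_B = 5.73

Since Δp_min ∝ 1/Δx, the particle with smaller position uncertainty (A) has larger momentum uncertainty.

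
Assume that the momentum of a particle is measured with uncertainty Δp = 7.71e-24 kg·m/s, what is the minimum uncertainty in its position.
6.839 pm

Using the Heisenberg uncertainty principle:
ΔxΔp ≥ ℏ/2

The minimum uncertainty in position is:
Δx_min = ℏ/(2Δp)
Δx_min = (1.055e-34 J·s) / (2 × 7.710e-24 kg·m/s)
Δx_min = 6.839e-12 m = 6.839 pm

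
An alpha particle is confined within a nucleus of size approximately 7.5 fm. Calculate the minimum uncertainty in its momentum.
7.030 × 10^-21 kg·m/s

Using the Heisenberg uncertainty principle:
ΔxΔp ≥ ℏ/2

With Δx ≈ L = 7.500e-15 m (the confinement size):
Δp_min = ℏ/(2Δx)
Δp_min = (1.055e-34 J·s) / (2 × 7.500e-15 m)
Δp_min = 7.030e-21 kg·m/s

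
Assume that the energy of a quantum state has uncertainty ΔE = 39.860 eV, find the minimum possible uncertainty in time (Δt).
8.257 as

Using the energy-time uncertainty principle:
ΔEΔt ≥ ℏ/2

The minimum uncertainty in time is:
Δt_min = ℏ/(2ΔE)
Δt_min = (1.055e-34 J·s) / (2 × 6.386e-18 J)
Δt_min = 8.257e-18 s = 8.257 as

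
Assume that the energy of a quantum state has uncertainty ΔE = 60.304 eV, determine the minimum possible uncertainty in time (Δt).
5.457 as

Using the energy-time uncertainty principle:
ΔEΔt ≥ ℏ/2

The minimum uncertainty in time is:
Δt_min = ℏ/(2ΔE)
Δt_min = (1.055e-34 J·s) / (2 × 9.662e-18 J)
Δt_min = 5.457e-18 s = 5.457 as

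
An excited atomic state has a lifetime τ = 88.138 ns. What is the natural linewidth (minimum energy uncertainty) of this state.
3.734 neV

Using the energy-time uncertainty principle:
ΔEΔt ≥ ℏ/2

The lifetime τ represents the time uncertainty Δt.
The natural linewidth (minimum energy uncertainty) is:

ΔE = ℏ/(2τ)
ΔE = (1.055e-34 J·s) / (2 × 8.814e-08 s)
ΔE = 5.983e-28 J = 3.734 neV

This natural linewidth limits the precision of spectroscopic measurements.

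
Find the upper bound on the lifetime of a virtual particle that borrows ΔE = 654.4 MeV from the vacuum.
5.029 × 10^-25 s

Using the energy-time uncertainty principle:
ΔEΔt ≥ ℏ/2

For a virtual particle borrowing energy ΔE, the maximum lifetime is:
Δt_max = ℏ/(2ΔE)

Converting energy:
ΔE = 654.4 MeV = 1.048e-10 J

Δt_max = (1.055e-34 J·s) / (2 × 1.048e-10 J)
Δt_max = 5.029e-25 s = 5.029 × 10^-25 s

Virtual particles with higher borrowed energy exist for shorter times.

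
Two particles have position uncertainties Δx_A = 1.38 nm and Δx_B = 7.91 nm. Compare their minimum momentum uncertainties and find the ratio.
Particle A has the larger minimum momentum uncertainty, by a factor of 5.73.

For each particle, the minimum momentum uncertainty is Δp_min = ℏ/(2Δx):

Particle A: Δp_A = ℏ/(2×1.380e-09 m) = 3.821e-26 kg·m/s
Particle B: Δp_B = ℏ/(2×7.910e-09 m) = 6.666e-27 kg·m/s

Ratio: Δp_A/Δp_B = 5.73

Since Δp_min ∝ 1/Δx, the particle with smaller position uncertainty (A) has larger momentum uncertainty.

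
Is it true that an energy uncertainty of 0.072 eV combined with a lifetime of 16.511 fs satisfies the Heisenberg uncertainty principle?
Yes, it satisfies the uncertainty relation.

Calculate the product ΔEΔt:
ΔE = 0.072 eV = 1.154e-20 J
ΔEΔt = (1.154e-20 J) × (1.651e-14 s)
ΔEΔt = 1.905e-34 J·s

Compare to the minimum allowed value ℏ/2:
ℏ/2 = 5.273e-35 J·s

Since ΔEΔt = 1.905e-34 J·s ≥ 5.273e-35 J·s = ℏ/2,
this satisfies the uncertainty relation.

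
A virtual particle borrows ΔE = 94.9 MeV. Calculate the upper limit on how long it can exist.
3.468 ys

Using the energy-time uncertainty principle:
ΔEΔt ≥ ℏ/2

For a virtual particle borrowing energy ΔE, the maximum lifetime is:
Δt_max = ℏ/(2ΔE)

Converting energy:
ΔE = 94.9 MeV = 1.520e-11 J

Δt_max = (1.055e-34 J·s) / (2 × 1.520e-11 J)
Δt_max = 3.468e-24 s = 3.468 ys

Virtual particles with higher borrowed energy exist for shorter times.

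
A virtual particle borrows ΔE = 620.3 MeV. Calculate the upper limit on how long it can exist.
5.306 × 10^-25 s

Using the energy-time uncertainty principle:
ΔEΔt ≥ ℏ/2

For a virtual particle borrowing energy ΔE, the maximum lifetime is:
Δt_max = ℏ/(2ΔE)

Converting energy:
ΔE = 620.3 MeV = 9.938e-11 J

Δt_max = (1.055e-34 J·s) / (2 × 9.938e-11 J)
Δt_max = 5.306e-25 s = 5.306 × 10^-25 s

Virtual particles with higher borrowed energy exist for shorter times.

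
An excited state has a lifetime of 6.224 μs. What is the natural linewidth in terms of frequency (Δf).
12.786 kHz

Using the energy-time uncertainty principle and E = hf:
ΔEΔt ≥ ℏ/2
hΔf·Δt ≥ ℏ/2

The minimum frequency uncertainty is:
Δf = ℏ/(2hτ) = 1/(4πτ)
Δf = 1/(4π × 6.224e-06 s)
Δf = 1.279e+04 Hz = 12.786 kHz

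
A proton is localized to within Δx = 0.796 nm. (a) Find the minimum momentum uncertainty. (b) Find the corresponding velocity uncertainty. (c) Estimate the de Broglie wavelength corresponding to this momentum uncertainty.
(a) Δp_min = 6.624 × 10^-26 kg·m/s
(b) Δv_min = 39.604 m/s
(c) λ_dB = 10.003 nm

Step-by-step:

(a) From the uncertainty principle:
Δp_min = ℏ/(2Δx) = (1.055e-34 J·s)/(2 × 7.960e-10 m) = 6.624e-26 kg·m/s

(b) The velocity uncertainty:
Δv = Δp/m = (6.624e-26 kg·m/s)/(1.673e-27 kg) = 3.960e+01 m/s = 39.604 m/s

(c) The de Broglie wavelength for this momentum:
λ = h/p = (6.626e-34 J·s)/(6.624e-26 kg·m/s) = 1.000e-08 m = 10.003 nm

Note: The de Broglie wavelength is comparable to the localization size, as expected from wave-particle duality.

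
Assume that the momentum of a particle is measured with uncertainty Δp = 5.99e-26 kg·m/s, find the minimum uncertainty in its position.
880.277 pm

Using the Heisenberg uncertainty principle:
ΔxΔp ≥ ℏ/2

The minimum uncertainty in position is:
Δx_min = ℏ/(2Δp)
Δx_min = (1.055e-34 J·s) / (2 × 5.990e-26 kg·m/s)
Δx_min = 8.803e-10 m = 880.277 pm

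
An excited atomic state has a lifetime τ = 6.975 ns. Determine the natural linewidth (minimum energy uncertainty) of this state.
47.184 neV

Using the energy-time uncertainty principle:
ΔEΔt ≥ ℏ/2

The lifetime τ represents the time uncertainty Δt.
The natural linewidth (minimum energy uncertainty) is:

ΔE = ℏ/(2τ)
ΔE = (1.055e-34 J·s) / (2 × 6.975e-09 s)
ΔE = 7.560e-27 J = 47.184 neV

This natural linewidth limits the precision of spectroscopic measurements.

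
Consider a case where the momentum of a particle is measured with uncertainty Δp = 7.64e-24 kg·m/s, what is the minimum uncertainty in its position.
6.902 pm

Using the Heisenberg uncertainty principle:
ΔxΔp ≥ ℏ/2

The minimum uncertainty in position is:
Δx_min = ℏ/(2Δp)
Δx_min = (1.055e-34 J·s) / (2 × 7.640e-24 kg·m/s)
Δx_min = 6.902e-12 m = 6.902 pm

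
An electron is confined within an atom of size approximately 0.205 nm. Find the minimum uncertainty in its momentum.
2.572 × 10^-25 kg·m/s

Using the Heisenberg uncertainty principle:
ΔxΔp ≥ ℏ/2

With Δx ≈ L = 2.050e-10 m (the confinement size):
Δp_min = ℏ/(2Δx)
Δp_min = (1.055e-34 J·s) / (2 × 2.050e-10 m)
Δp_min = 2.572e-25 kg·m/s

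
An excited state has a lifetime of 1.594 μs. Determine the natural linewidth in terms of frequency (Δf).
49.923 kHz

Using the energy-time uncertainty principle and E = hf:
ΔEΔt ≥ ℏ/2
hΔf·Δt ≥ ℏ/2

The minimum frequency uncertainty is:
Δf = ℏ/(2hτ) = 1/(4πτ)
Δf = 1/(4π × 1.594e-06 s)
Δf = 4.992e+04 Hz = 49.923 kHz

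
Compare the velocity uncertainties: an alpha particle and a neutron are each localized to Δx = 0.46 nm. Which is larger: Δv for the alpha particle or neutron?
The neutron has the larger minimum velocity uncertainty, by a ratio of 4.0.

For both particles, Δp_min = ℏ/(2Δx) = 1.146e-25 kg·m/s (same for both).

The velocity uncertainty is Δv = Δp/m:
- alpha particle: Δv = 1.146e-25 / 6.645e-27 = 1.725e+01 m/s = 17.251 m/s
- neutron: Δv = 1.146e-25 / 1.675e-27 = 6.844e+01 m/s = 68.437 m/s

Ratio: 6.844e+01 / 1.725e+01 = 4.0

The lighter particle has larger velocity uncertainty because Δv ∝ 1/m.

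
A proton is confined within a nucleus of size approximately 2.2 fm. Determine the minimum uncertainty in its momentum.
2.397 × 10^-20 kg·m/s

Using the Heisenberg uncertainty principle:
ΔxΔp ≥ ℏ/2

With Δx ≈ L = 2.200e-15 m (the confinement size):
Δp_min = ℏ/(2Δx)
Δp_min = (1.055e-34 J·s) / (2 × 2.200e-15 m)
Δp_min = 2.397e-20 kg·m/s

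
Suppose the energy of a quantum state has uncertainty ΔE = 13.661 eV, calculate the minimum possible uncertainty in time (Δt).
24.091 as

Using the energy-time uncertainty principle:
ΔEΔt ≥ ℏ/2

The minimum uncertainty in time is:
Δt_min = ℏ/(2ΔE)
Δt_min = (1.055e-34 J·s) / (2 × 2.189e-18 J)
Δt_min = 2.409e-17 s = 24.091 as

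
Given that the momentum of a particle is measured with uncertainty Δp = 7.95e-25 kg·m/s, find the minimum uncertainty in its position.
66.325 pm

Using the Heisenberg uncertainty principle:
ΔxΔp ≥ ℏ/2

The minimum uncertainty in position is:
Δx_min = ℏ/(2Δp)
Δx_min = (1.055e-34 J·s) / (2 × 7.950e-25 kg·m/s)
Δx_min = 6.633e-11 m = 66.325 pm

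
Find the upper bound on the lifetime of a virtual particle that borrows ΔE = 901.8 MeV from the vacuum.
3.649 × 10^-25 s

Using the energy-time uncertainty principle:
ΔEΔt ≥ ℏ/2

For a virtual particle borrowing energy ΔE, the maximum lifetime is:
Δt_max = ℏ/(2ΔE)

Converting energy:
ΔE = 901.8 MeV = 1.445e-10 J

Δt_max = (1.055e-34 J·s) / (2 × 1.445e-10 J)
Δt_max = 3.649e-25 s = 3.649 × 10^-25 s

Virtual particles with higher borrowed energy exist for shorter times.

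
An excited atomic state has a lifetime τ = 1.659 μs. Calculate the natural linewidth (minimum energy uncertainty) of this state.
198.376 peV

Using the energy-time uncertainty principle:
ΔEΔt ≥ ℏ/2

The lifetime τ represents the time uncertainty Δt.
The natural linewidth (minimum energy uncertainty) is:

ΔE = ℏ/(2τ)
ΔE = (1.055e-34 J·s) / (2 × 1.659e-06 s)
ΔE = 3.178e-29 J = 198.376 peV

This natural linewidth limits the precision of spectroscopic measurements.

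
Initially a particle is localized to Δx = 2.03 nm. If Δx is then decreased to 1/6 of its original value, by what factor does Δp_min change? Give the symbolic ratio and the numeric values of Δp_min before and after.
Original Δp_min = 2.597 × 10^-26 kg·m/s; new Δp'_min = 1.558 × 10^-25 kg·m/s; ratio Δp'_min/Δp_min = 6.

From the uncertainty principle ΔxΔp ≥ ℏ/2, the minimum momentum uncertainty is Δp_min = ℏ/(2Δx).

Original (Δx = 2.03 nm = 2.030e-09 m):
Δp_min = (1.055e-34 J·s)/(2 × 2.030e-09 m) = 2.597e-26 kg·m/s

When Δx → (1/6)Δx:
Δp'_min = ℏ/(2 × (1/6)Δx) = 6 × ℏ/(2Δx) = 6 × Δp_min
Δp'_min = 6 × 2.597e-26 kg·m/s = 1.558e-25 kg·m/s

Since Δp_min ∝ 1/Δx, when Δx is decreased to 1/6 of its original value, Δp_min increases to 6 times its original value.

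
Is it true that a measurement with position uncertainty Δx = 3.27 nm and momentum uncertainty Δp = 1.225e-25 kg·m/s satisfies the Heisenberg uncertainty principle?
Yes, it satisfies the uncertainty principle.

Calculate the product ΔxΔp:
ΔxΔp = (3.270e-09 m) × (1.225e-25 kg·m/s)
ΔxΔp = 4.006e-34 J·s

Compare to the minimum allowed value ℏ/2:
ℏ/2 = 5.273e-35 J·s

Since ΔxΔp = 4.006e-34 J·s ≥ 5.273e-35 J·s = ℏ/2,
the measurement satisfies the uncertainty principle.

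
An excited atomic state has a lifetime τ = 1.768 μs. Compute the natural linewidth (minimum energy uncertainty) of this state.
186.146 peV

Using the energy-time uncertainty principle:
ΔEΔt ≥ ℏ/2

The lifetime τ represents the time uncertainty Δt.
The natural linewidth (minimum energy uncertainty) is:

ΔE = ℏ/(2τ)
ΔE = (1.055e-34 J·s) / (2 × 1.768e-06 s)
ΔE = 2.982e-29 J = 186.146 peV

This natural linewidth limits the precision of spectroscopic measurements.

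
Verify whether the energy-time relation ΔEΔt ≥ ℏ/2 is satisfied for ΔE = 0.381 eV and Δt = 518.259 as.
No, it violates the uncertainty relation.

Calculate the product ΔEΔt:
ΔE = 0.381 eV = 6.104e-20 J
ΔEΔt = (6.104e-20 J) × (5.183e-16 s)
ΔEΔt = 3.164e-35 J·s

Compare to the minimum allowed value ℏ/2:
ℏ/2 = 5.273e-35 J·s

Since ΔEΔt = 3.164e-35 J·s < 5.273e-35 J·s = ℏ/2,
this violates the uncertainty relation.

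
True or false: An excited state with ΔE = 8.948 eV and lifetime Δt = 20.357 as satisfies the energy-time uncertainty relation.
No, it violates the uncertainty relation.

Calculate the product ΔEΔt:
ΔE = 8.948 eV = 1.434e-18 J
ΔEΔt = (1.434e-18 J) × (2.036e-17 s)
ΔEΔt = 2.918e-35 J·s

Compare to the minimum allowed value ℏ/2:
ℏ/2 = 5.273e-35 J·s

Since ΔEΔt = 2.918e-35 J·s < 5.273e-35 J·s = ℏ/2,
this violates the uncertainty relation.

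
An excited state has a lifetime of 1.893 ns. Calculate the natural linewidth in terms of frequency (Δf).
42.038 MHz

Using the energy-time uncertainty principle and E = hf:
ΔEΔt ≥ ℏ/2
hΔf·Δt ≥ ℏ/2

The minimum frequency uncertainty is:
Δf = ℏ/(2hτ) = 1/(4πτ)
Δf = 1/(4π × 1.893e-09 s)
Δf = 4.204e+07 Hz = 42.038 MHz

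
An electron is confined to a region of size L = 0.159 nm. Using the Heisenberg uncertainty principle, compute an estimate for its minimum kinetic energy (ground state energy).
376.763 meV

Using the uncertainty principle to estimate ground state energy:

1. The position uncertainty is approximately the confinement size:
   Δx ≈ L = 1.590e-10 m

2. From ΔxΔp ≥ ℏ/2, the minimum momentum uncertainty is:
   Δp ≈ ℏ/(2L) = 3.316e-25 kg·m/s

3. The kinetic energy is approximately:
   KE ≈ (Δp)²/(2m) = (3.316e-25)²/(2 × 9.109e-31 kg)
   KE ≈ 6.036e-20 J = 376.763 meV

This is an order-of-magnitude estimate of the ground state energy.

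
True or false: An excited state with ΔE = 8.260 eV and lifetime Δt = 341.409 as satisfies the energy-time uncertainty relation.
Yes, it satisfies the uncertainty relation.

Calculate the product ΔEΔt:
ΔE = 8.260 eV = 1.323e-18 J
ΔEΔt = (1.323e-18 J) × (3.414e-16 s)
ΔEΔt = 4.518e-34 J·s

Compare to the minimum allowed value ℏ/2:
ℏ/2 = 5.273e-35 J·s

Since ΔEΔt = 4.518e-34 J·s ≥ 5.273e-35 J·s = ℏ/2,
this satisfies the uncertainty relation.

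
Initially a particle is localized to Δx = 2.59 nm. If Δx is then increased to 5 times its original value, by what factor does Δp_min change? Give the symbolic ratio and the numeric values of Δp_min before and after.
Original Δp_min = 2.036 × 10^-26 kg·m/s; new Δp'_min = 4.072 × 10^-27 kg·m/s; ratio Δp'_min/Δp_min = 1/5.

From the uncertainty principle ΔxΔp ≥ ℏ/2, the minimum momentum uncertainty is Δp_min = ℏ/(2Δx).

Original (Δx = 2.59 nm = 2.590e-09 m):
Δp_min = (1.055e-34 J·s)/(2 × 2.590e-09 m) = 2.036e-26 kg·m/s

When Δx → 5Δx:
Δp'_min = ℏ/(2 × 5Δx) = (1/5) × ℏ/(2Δx) = (1/5) × Δp_min
Δp'_min = 1/5 × 2.036e-26 kg·m/s = 4.072e-27 kg·m/s

Since Δp_min ∝ 1/Δx, when Δx is increased to 5 times its original value, Δp_min decreases to 1/5 of its original value.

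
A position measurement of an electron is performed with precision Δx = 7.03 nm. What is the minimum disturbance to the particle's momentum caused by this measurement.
7.501 × 10^-27 kg·m/s

The uncertainty principle implies that measuring position disturbs momentum:
ΔxΔp ≥ ℏ/2

When we measure position with precision Δx, we necessarily introduce a momentum uncertainty:
Δp ≥ ℏ/(2Δx)
Δp_min = (1.055e-34 J·s) / (2 × 7.030e-09 m)
Δp_min = 7.501e-27 kg·m/s

The more precisely we measure position, the greater the momentum disturbance.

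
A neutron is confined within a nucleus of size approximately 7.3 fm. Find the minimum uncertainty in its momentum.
7.223 × 10^-21 kg·m/s

Using the Heisenberg uncertainty principle:
ΔxΔp ≥ ℏ/2

With Δx ≈ L = 7.300e-15 m (the confinement size):
Δp_min = ℏ/(2Δx)
Δp_min = (1.055e-34 J·s) / (2 × 7.300e-15 m)
Δp_min = 7.223e-21 kg·m/s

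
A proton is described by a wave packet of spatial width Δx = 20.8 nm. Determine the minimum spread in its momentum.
2.535 × 10^-27 kg·m/s

For a wave packet, the spatial width Δx and momentum spread Δp are related by the uncertainty principle:
ΔxΔp ≥ ℏ/2

The minimum momentum spread is:
Δp_min = ℏ/(2Δx)
Δp_min = (1.055e-34 J·s) / (2 × 2.080e-08 m)
Δp_min = 2.535e-27 kg·m/s

A wave packet cannot have both a well-defined position and well-defined momentum.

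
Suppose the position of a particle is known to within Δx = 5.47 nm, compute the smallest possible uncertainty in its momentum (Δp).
9.640 × 10^-27 kg·m/s

Using the Heisenberg uncertainty principle:
ΔxΔp ≥ ℏ/2

The minimum uncertainty in momentum is:
Δp_min = ℏ/(2Δx)
Δp_min = (1.055e-34 J·s) / (2 × 5.470e-09 m)
Δp_min = 9.640e-27 kg·m/s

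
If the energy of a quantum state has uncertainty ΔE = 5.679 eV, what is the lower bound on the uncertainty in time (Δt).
57.951 as

Using the energy-time uncertainty principle:
ΔEΔt ≥ ℏ/2

The minimum uncertainty in time is:
Δt_min = ℏ/(2ΔE)
Δt_min = (1.055e-34 J·s) / (2 × 9.099e-19 J)
Δt_min = 5.795e-17 s = 57.951 as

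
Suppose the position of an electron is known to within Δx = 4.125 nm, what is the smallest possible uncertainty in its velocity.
14.032 km/s

Using the Heisenberg uncertainty principle and Δp = mΔv:
ΔxΔp ≥ ℏ/2
Δx(mΔv) ≥ ℏ/2

The minimum uncertainty in velocity is:
Δv_min = ℏ/(2mΔx)
Δv_min = (1.055e-34 J·s) / (2 × 9.109e-31 kg × 4.125e-09 m)
Δv_min = 1.403e+04 m/s = 14.032 km/s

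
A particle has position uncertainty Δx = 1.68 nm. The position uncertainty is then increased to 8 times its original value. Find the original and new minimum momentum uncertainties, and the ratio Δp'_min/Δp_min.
Original Δp_min = 3.139 × 10^-26 kg·m/s; new Δp'_min = 3.923 × 10^-27 kg·m/s; ratio Δp'_min/Δp_min = 1/8.

From the uncertainty principle ΔxΔp ≥ ℏ/2, the minimum momentum uncertainty is Δp_min = ℏ/(2Δx).

Original (Δx = 1.68 nm = 1.680e-09 m):
Δp_min = (1.055e-34 J·s)/(2 × 1.680e-09 m) = 3.139e-26 kg·m/s

When Δx → 8Δx:
Δp'_min = ℏ/(2 × 8Δx) = (1/8) × ℏ/(2Δx) = (1/8) × Δp_min
Δp'_min = 1/8 × 3.139e-26 kg·m/s = 3.923e-27 kg·m/s

Since Δp_min ∝ 1/Δx, when Δx is increased to 8 times its original value, Δp_min decreases to 1/8 of its original value.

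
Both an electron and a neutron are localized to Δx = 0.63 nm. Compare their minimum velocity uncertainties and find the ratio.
The electron has the larger minimum velocity uncertainty, by a ratio of 1838.7.

For both particles, Δp_min = ℏ/(2Δx) = 8.370e-26 kg·m/s (same for both).

The velocity uncertainty is Δv = Δp/m:
- electron: Δv = 8.370e-26 / 9.109e-31 = 9.188e+04 m/s = 91.879 km/s
- neutron: Δv = 8.370e-26 / 1.675e-27 = 4.997e+01 m/s = 49.970 m/s

Ratio: 9.188e+04 / 4.997e+01 = 1838.7

The lighter particle has larger velocity uncertainty because Δv ∝ 1/m.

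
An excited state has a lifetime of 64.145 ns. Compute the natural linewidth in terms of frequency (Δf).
1.241 MHz

Using the energy-time uncertainty principle and E = hf:
ΔEΔt ≥ ℏ/2
hΔf·Δt ≥ ℏ/2

The minimum frequency uncertainty is:
Δf = ℏ/(2hτ) = 1/(4πτ)
Δf = 1/(4π × 6.414e-08 s)
Δf = 1.241e+06 Hz = 1.241 MHz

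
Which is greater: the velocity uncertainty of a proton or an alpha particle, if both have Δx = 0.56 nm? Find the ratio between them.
The proton has the larger minimum velocity uncertainty, by a ratio of 4.0.

For both particles, Δp_min = ℏ/(2Δx) = 9.416e-26 kg·m/s (same for both).

The velocity uncertainty is Δv = Δp/m:
- proton: Δv = 9.416e-26 / 1.673e-27 = 5.629e+01 m/s = 56.294 m/s
- alpha particle: Δv = 9.416e-26 / 6.645e-27 = 1.417e+01 m/s = 14.171 m/s

Ratio: 5.629e+01 / 1.417e+01 = 4.0

The lighter particle has larger velocity uncertainty because Δv ∝ 1/m.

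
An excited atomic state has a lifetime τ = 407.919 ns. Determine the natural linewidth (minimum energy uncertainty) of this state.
806.792 peV

Using the energy-time uncertainty principle:
ΔEΔt ≥ ℏ/2

The lifetime τ represents the time uncertainty Δt.
The natural linewidth (minimum energy uncertainty) is:

ΔE = ℏ/(2τ)
ΔE = (1.055e-34 J·s) / (2 × 4.079e-07 s)
ΔE = 1.293e-28 J = 806.792 peV

This natural linewidth limits the precision of spectroscopic measurements.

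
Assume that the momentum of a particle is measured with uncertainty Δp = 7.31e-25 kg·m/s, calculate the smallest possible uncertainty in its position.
72.132 pm

Using the Heisenberg uncertainty principle:
ΔxΔp ≥ ℏ/2

The minimum uncertainty in position is:
Δx_min = ℏ/(2Δp)
Δx_min = (1.055e-34 J·s) / (2 × 7.310e-25 kg·m/s)
Δx_min = 7.213e-11 m = 72.132 pm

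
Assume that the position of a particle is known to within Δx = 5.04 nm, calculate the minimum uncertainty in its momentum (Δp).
1.046 × 10^-26 kg·m/s

Using the Heisenberg uncertainty principle:
ΔxΔp ≥ ℏ/2

The minimum uncertainty in momentum is:
Δp_min = ℏ/(2Δx)
Δp_min = (1.055e-34 J·s) / (2 × 5.040e-09 m)
Δp_min = 1.046e-26 kg·m/s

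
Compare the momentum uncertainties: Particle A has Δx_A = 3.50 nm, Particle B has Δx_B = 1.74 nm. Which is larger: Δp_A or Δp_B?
Particle B has the larger minimum momentum uncertainty, by a factor of 2.01.

For each particle, the minimum momentum uncertainty is Δp_min = ℏ/(2Δx):

Particle A: Δp_A = ℏ/(2×3.500e-09 m) = 1.507e-26 kg·m/s
Particle B: Δp_B = ℏ/(2×1.740e-09 m) = 3.030e-26 kg·m/s

Ratio: Δp_B/Δp_A = 2.01

Since Δp_min ∝ 1/Δx, the particle with smaller position uncertainty (B) has larger momentum uncertainty.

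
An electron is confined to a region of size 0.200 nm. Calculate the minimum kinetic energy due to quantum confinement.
238.124 meV

Using the uncertainty principle:

1. Position uncertainty: Δx ≈ 2.000e-10 m
2. Minimum momentum uncertainty: Δp = ℏ/(2Δx) = 2.636e-25 kg·m/s
3. Minimum kinetic energy:
   KE = (Δp)²/(2m) = (2.636e-25)²/(2 × 9.109e-31 kg)
   KE = 3.815e-20 J = 238.124 meV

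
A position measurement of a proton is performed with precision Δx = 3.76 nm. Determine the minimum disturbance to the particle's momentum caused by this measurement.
1.402 × 10^-26 kg·m/s

The uncertainty principle implies that measuring position disturbs momentum:
ΔxΔp ≥ ℏ/2

When we measure position with precision Δx, we necessarily introduce a momentum uncertainty:
Δp ≥ ℏ/(2Δx)
Δp_min = (1.055e-34 J·s) / (2 × 3.760e-09 m)
Δp_min = 1.402e-26 kg·m/s

The more precisely we measure position, the greater the momentum disturbance.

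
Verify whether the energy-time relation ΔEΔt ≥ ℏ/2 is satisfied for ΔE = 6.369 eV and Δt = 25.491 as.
No, it violates the uncertainty relation.

Calculate the product ΔEΔt:
ΔE = 6.369 eV = 1.020e-18 J
ΔEΔt = (1.020e-18 J) × (2.549e-17 s)
ΔEΔt = 2.601e-35 J·s

Compare to the minimum allowed value ℏ/2:
ℏ/2 = 5.273e-35 J·s

Since ΔEΔt = 2.601e-35 J·s < 5.273e-35 J·s = ℏ/2,
this violates the uncertainty relation.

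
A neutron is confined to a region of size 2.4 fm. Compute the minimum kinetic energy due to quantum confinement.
899.360 keV

Using the uncertainty principle:

1. Position uncertainty: Δx ≈ 2.400e-15 m
2. Minimum momentum uncertainty: Δp = ℏ/(2Δx) = 2.197e-20 kg·m/s
3. Minimum kinetic energy:
   KE = (Δp)²/(2m) = (2.197e-20)²/(2 × 1.675e-27 kg)
   KE = 1.441e-13 J = 899.360 keV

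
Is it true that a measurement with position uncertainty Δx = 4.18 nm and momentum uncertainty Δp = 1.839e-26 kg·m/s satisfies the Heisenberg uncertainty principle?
Yes, it satisfies the uncertainty principle.

Calculate the product ΔxΔp:
ΔxΔp = (4.180e-09 m) × (1.839e-26 kg·m/s)
ΔxΔp = 7.687e-35 J·s

Compare to the minimum allowed value ℏ/2:
ℏ/2 = 5.273e-35 J·s

Since ΔxΔp = 7.687e-35 J·s ≥ 5.273e-35 J·s = ℏ/2,
the measurement satisfies the uncertainty principle.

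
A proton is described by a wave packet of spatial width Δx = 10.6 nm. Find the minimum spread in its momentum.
4.974 × 10^-27 kg·m/s

For a wave packet, the spatial width Δx and momentum spread Δp are related by the uncertainty principle:
ΔxΔp ≥ ℏ/2

The minimum momentum spread is:
Δp_min = ℏ/(2Δx)
Δp_min = (1.055e-34 J·s) / (2 × 1.060e-08 m)
Δp_min = 4.974e-27 kg·m/s

A wave packet cannot have both a well-defined position and well-defined momentum.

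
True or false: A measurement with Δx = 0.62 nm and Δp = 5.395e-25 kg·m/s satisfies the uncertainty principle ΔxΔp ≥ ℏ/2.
Yes, it satisfies the uncertainty principle.

Calculate the product ΔxΔp:
ΔxΔp = (6.200e-10 m) × (5.395e-25 kg·m/s)
ΔxΔp = 3.345e-34 J·s

Compare to the minimum allowed value ℏ/2:
ℏ/2 = 5.273e-35 J·s

Since ΔxΔp = 3.345e-34 J·s ≥ 5.273e-35 J·s = ℏ/2,
the measurement satisfies the uncertainty principle.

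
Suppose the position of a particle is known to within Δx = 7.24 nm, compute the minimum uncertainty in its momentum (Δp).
7.283 × 10^-27 kg·m/s

Using the Heisenberg uncertainty principle:
ΔxΔp ≥ ℏ/2

The minimum uncertainty in momentum is:
Δp_min = ℏ/(2Δx)
Δp_min = (1.055e-34 J·s) / (2 × 7.240e-09 m)
Δp_min = 7.283e-27 kg·m/s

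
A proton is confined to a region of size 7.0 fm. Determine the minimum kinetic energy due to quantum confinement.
105.866 keV

Using the uncertainty principle:

1. Position uncertainty: Δx ≈ 7.000e-15 m
2. Minimum momentum uncertainty: Δp = ℏ/(2Δx) = 7.533e-21 kg·m/s
3. Minimum kinetic energy:
   KE = (Δp)²/(2m) = (7.533e-21)²/(2 × 1.673e-27 kg)
   KE = 1.696e-14 J = 105.866 keV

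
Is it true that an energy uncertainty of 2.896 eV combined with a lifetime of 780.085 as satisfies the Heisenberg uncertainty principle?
Yes, it satisfies the uncertainty relation.

Calculate the product ΔEΔt:
ΔE = 2.896 eV = 4.640e-19 J
ΔEΔt = (4.640e-19 J) × (7.801e-16 s)
ΔEΔt = 3.620e-34 J·s

Compare to the minimum allowed value ℏ/2:
ℏ/2 = 5.273e-35 J·s

Since ΔEΔt = 3.620e-34 J·s ≥ 5.273e-35 J·s = ℏ/2,
this satisfies the uncertainty relation.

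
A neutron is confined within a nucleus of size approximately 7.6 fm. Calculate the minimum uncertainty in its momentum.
6.938 × 10^-21 kg·m/s

Using the Heisenberg uncertainty principle:
ΔxΔp ≥ ℏ/2

With Δx ≈ L = 7.600e-15 m (the confinement size):
Δp_min = ℏ/(2Δx)
Δp_min = (1.055e-34 J·s) / (2 × 7.600e-15 m)
Δp_min = 6.938e-21 kg·m/s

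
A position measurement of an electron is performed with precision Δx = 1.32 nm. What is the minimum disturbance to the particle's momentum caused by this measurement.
3.995 × 10^-26 kg·m/s

The uncertainty principle implies that measuring position disturbs momentum:
ΔxΔp ≥ ℏ/2

When we measure position with precision Δx, we necessarily introduce a momentum uncertainty:
Δp ≥ ℏ/(2Δx)
Δp_min = (1.055e-34 J·s) / (2 × 1.320e-09 m)
Δp_min = 3.995e-26 kg·m/s

The more precisely we measure position, the greater the momentum disturbance.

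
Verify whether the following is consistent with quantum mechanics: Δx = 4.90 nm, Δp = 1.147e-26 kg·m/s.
Yes, it satisfies the uncertainty principle.

Calculate the product ΔxΔp:
ΔxΔp = (4.900e-09 m) × (1.147e-26 kg·m/s)
ΔxΔp = 5.620e-35 J·s

Compare to the minimum allowed value ℏ/2:
ℏ/2 = 5.273e-35 J·s

Since ΔxΔp = 5.620e-35 J·s ≥ 5.273e-35 J·s = ℏ/2,
the measurement satisfies the uncertainty principle.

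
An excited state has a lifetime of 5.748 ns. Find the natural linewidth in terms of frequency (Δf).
13.844 MHz

Using the energy-time uncertainty principle and E = hf:
ΔEΔt ≥ ℏ/2
hΔf·Δt ≥ ℏ/2

The minimum frequency uncertainty is:
Δf = ℏ/(2hτ) = 1/(4πτ)
Δf = 1/(4π × 5.748e-09 s)
Δf = 1.384e+07 Hz = 13.844 MHz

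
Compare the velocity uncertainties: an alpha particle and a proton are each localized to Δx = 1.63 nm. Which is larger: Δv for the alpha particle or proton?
The proton has the larger minimum velocity uncertainty, by a ratio of 4.0.

For both particles, Δp_min = ℏ/(2Δx) = 3.235e-26 kg·m/s (same for both).

The velocity uncertainty is Δv = Δp/m:
- alpha particle: Δv = 3.235e-26 / 6.645e-27 = 4.868e+00 m/s = 4.868 m/s
- proton: Δv = 3.235e-26 / 1.673e-27 = 1.934e+01 m/s = 19.340 m/s

Ratio: 1.934e+01 / 4.868e+00 = 4.0

The lighter particle has larger velocity uncertainty because Δv ∝ 1/m.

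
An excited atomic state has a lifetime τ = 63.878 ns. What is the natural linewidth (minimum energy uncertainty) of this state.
5.152 neV

Using the energy-time uncertainty principle:
ΔEΔt ≥ ℏ/2

The lifetime τ represents the time uncertainty Δt.
The natural linewidth (minimum energy uncertainty) is:

ΔE = ℏ/(2τ)
ΔE = (1.055e-34 J·s) / (2 × 6.388e-08 s)
ΔE = 8.255e-28 J = 5.152 neV

This natural linewidth limits the precision of spectroscopic measurements.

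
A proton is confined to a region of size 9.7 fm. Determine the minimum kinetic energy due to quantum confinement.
55.133 keV

Using the uncertainty principle:

1. Position uncertainty: Δx ≈ 9.700e-15 m
2. Minimum momentum uncertainty: Δp = ℏ/(2Δx) = 5.436e-21 kg·m/s
3. Minimum kinetic energy:
   KE = (Δp)²/(2m) = (5.436e-21)²/(2 × 1.673e-27 kg)
   KE = 8.833e-15 J = 55.133 keV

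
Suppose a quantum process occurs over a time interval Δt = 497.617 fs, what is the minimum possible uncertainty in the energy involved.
661.364 μeV

Using the energy-time uncertainty principle:
ΔEΔt ≥ ℏ/2

The minimum uncertainty in energy is:
ΔE_min = ℏ/(2Δt)
ΔE_min = (1.055e-34 J·s) / (2 × 4.976e-13 s)
ΔE_min = 1.060e-22 J = 661.364 μeV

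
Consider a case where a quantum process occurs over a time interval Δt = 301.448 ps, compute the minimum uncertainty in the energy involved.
1.092 μeV

Using the energy-time uncertainty principle:
ΔEΔt ≥ ℏ/2

The minimum uncertainty in energy is:
ΔE_min = ℏ/(2Δt)
ΔE_min = (1.055e-34 J·s) / (2 × 3.014e-10 s)
ΔE_min = 1.749e-25 J = 1.092 μeV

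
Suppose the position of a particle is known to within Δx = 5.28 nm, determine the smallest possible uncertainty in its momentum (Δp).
9.986 × 10^-27 kg·m/s

Using the Heisenberg uncertainty principle:
ΔxΔp ≥ ℏ/2

The minimum uncertainty in momentum is:
Δp_min = ℏ/(2Δx)
Δp_min = (1.055e-34 J·s) / (2 × 5.280e-09 m)
Δp_min = 9.986e-27 kg·m/s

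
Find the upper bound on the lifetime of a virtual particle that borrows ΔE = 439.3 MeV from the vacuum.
7.492 × 10^-25 s

Using the energy-time uncertainty principle:
ΔEΔt ≥ ℏ/2

For a virtual particle borrowing energy ΔE, the maximum lifetime is:
Δt_max = ℏ/(2ΔE)

Converting energy:
ΔE = 439.3 MeV = 7.038e-11 J

Δt_max = (1.055e-34 J·s) / (2 × 7.038e-11 J)
Δt_max = 7.492e-25 s = 7.492 × 10^-25 s

Virtual particles with higher borrowed energy exist for shorter times.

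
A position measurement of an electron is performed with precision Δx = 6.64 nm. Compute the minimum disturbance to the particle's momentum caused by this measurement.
7.941 × 10^-27 kg·m/s

The uncertainty principle implies that measuring position disturbs momentum:
ΔxΔp ≥ ℏ/2

When we measure position with precision Δx, we necessarily introduce a momentum uncertainty:
Δp ≥ ℏ/(2Δx)
Δp_min = (1.055e-34 J·s) / (2 × 6.640e-09 m)
Δp_min = 7.941e-27 kg·m/s

The more precisely we measure position, the greater the momentum disturbance.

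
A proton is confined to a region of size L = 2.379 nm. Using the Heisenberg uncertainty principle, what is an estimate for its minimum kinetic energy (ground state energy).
916.569 neV

Using the uncertainty principle to estimate ground state energy:

1. The position uncertainty is approximately the confinement size:
   Δx ≈ L = 2.379e-09 m

2. From ΔxΔp ≥ ℏ/2, the minimum momentum uncertainty is:
   Δp ≈ ℏ/(2L) = 2.216e-26 kg·m/s

3. The kinetic energy is approximately:
   KE ≈ (Δp)²/(2m) = (2.216e-26)²/(2 × 1.673e-27 kg)
   KE ≈ 1.469e-25 J = 916.569 neV

This is an order-of-magnitude estimate of the ground state energy.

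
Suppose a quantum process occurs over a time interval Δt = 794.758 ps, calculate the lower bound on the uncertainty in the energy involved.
414.096 neV

Using the energy-time uncertainty principle:
ΔEΔt ≥ ℏ/2

The minimum uncertainty in energy is:
ΔE_min = ℏ/(2Δt)
ΔE_min = (1.055e-34 J·s) / (2 × 7.948e-10 s)
ΔE_min = 6.635e-26 J = 414.096 neV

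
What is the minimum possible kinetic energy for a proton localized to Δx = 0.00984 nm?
53.575 meV

Localizing a particle requires giving it sufficient momentum uncertainty:

1. From uncertainty principle: Δp ≥ ℏ/(2Δx)
   Δp_min = (1.055e-34 J·s) / (2 × 9.840e-12 m)
   Δp_min = 5.359e-24 kg·m/s

2. This momentum uncertainty corresponds to kinetic energy:
   KE ≈ (Δp)²/(2m) = (5.359e-24)²/(2 × 1.673e-27 kg)
   KE = 8.584e-21 J = 53.575 meV

Tighter localization requires more energy.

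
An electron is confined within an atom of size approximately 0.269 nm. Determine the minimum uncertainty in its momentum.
1.960 × 10^-25 kg·m/s

Using the Heisenberg uncertainty principle:
ΔxΔp ≥ ℏ/2

With Δx ≈ L = 2.690e-10 m (the confinement size):
Δp_min = ℏ/(2Δx)
Δp_min = (1.055e-34 J·s) / (2 × 2.690e-10 m)
Δp_min = 1.960e-25 kg·m/s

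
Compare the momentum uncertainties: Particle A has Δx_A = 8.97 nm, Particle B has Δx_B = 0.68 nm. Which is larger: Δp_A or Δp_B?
Particle B has the larger minimum momentum uncertainty, by a factor of 13.19.

For each particle, the minimum momentum uncertainty is Δp_min = ℏ/(2Δx):

Particle A: Δp_A = ℏ/(2×8.970e-09 m) = 5.878e-27 kg·m/s
Particle B: Δp_B = ℏ/(2×6.800e-10 m) = 7.754e-26 kg·m/s

Ratio: Δp_B/Δp_A = 13.19

Since Δp_min ∝ 1/Δx, the particle with smaller position uncertainty (B) has larger momentum uncertainty.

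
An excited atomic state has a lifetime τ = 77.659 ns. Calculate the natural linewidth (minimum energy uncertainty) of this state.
4.238 neV

Using the energy-time uncertainty principle:
ΔEΔt ≥ ℏ/2

The lifetime τ represents the time uncertainty Δt.
The natural linewidth (minimum energy uncertainty) is:

ΔE = ℏ/(2τ)
ΔE = (1.055e-34 J·s) / (2 × 7.766e-08 s)
ΔE = 6.790e-28 J = 4.238 neV

This natural linewidth limits the precision of spectroscopic measurements.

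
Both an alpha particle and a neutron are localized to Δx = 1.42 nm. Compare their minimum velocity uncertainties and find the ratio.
The neutron has the larger minimum velocity uncertainty, by a ratio of 4.0.

For both particles, Δp_min = ℏ/(2Δx) = 3.713e-26 kg·m/s (same for both).

The velocity uncertainty is Δv = Δp/m:
- alpha particle: Δv = 3.713e-26 / 6.645e-27 = 5.588e+00 m/s = 5.588 m/s
- neutron: Δv = 3.713e-26 / 1.675e-27 = 2.217e+01 m/s = 22.170 m/s

Ratio: 2.217e+01 / 5.588e+00 = 4.0

The lighter particle has larger velocity uncertainty because Δv ∝ 1/m.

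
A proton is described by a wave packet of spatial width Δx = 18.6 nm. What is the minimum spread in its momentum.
2.835 × 10^-27 kg·m/s

For a wave packet, the spatial width Δx and momentum spread Δp are related by the uncertainty principle:
ΔxΔp ≥ ℏ/2

The minimum momentum spread is:
Δp_min = ℏ/(2Δx)
Δp_min = (1.055e-34 J·s) / (2 × 1.860e-08 m)
Δp_min = 2.835e-27 kg·m/s

A wave packet cannot have both a well-defined position and well-defined momentum.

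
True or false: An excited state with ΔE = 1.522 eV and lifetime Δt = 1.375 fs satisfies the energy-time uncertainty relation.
Yes, it satisfies the uncertainty relation.

Calculate the product ΔEΔt:
ΔE = 1.522 eV = 2.439e-19 J
ΔEΔt = (2.439e-19 J) × (1.375e-15 s)
ΔEΔt = 3.353e-34 J·s

Compare to the minimum allowed value ℏ/2:
ℏ/2 = 5.273e-35 J·s

Since ΔEΔt = 3.353e-34 J·s ≥ 5.273e-35 J·s = ℏ/2,
this satisfies the uncertainty relation.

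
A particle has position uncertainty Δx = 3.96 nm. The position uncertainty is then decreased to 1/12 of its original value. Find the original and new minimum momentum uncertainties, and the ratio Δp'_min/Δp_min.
Original Δp_min = 1.332 × 10^-26 kg·m/s; new Δp'_min = 1.598 × 10^-25 kg·m/s; ratio Δp'_min/Δp_min = 12.

From the uncertainty principle ΔxΔp ≥ ℏ/2, the minimum momentum uncertainty is Δp_min = ℏ/(2Δx).

Original (Δx = 3.96 nm = 3.960e-09 m):
Δp_min = (1.055e-34 J·s)/(2 × 3.960e-09 m) = 1.332e-26 kg·m/s

When Δx → (1/12)Δx:
Δp'_min = ℏ/(2 × (1/12)Δx) = 12 × ℏ/(2Δx) = 12 × Δp_min
Δp'_min = 12 × 1.332e-26 kg·m/s = 1.598e-25 kg·m/s

Since Δp_min ∝ 1/Δx, when Δx is decreased to 1/12 of its original value, Δp_min increases to 12 times its original value.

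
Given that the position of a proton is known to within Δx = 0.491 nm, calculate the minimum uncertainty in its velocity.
64.205 m/s

Using the Heisenberg uncertainty principle and Δp = mΔv:
ΔxΔp ≥ ℏ/2
Δx(mΔv) ≥ ℏ/2

The minimum uncertainty in velocity is:
Δv_min = ℏ/(2mΔx)
Δv_min = (1.055e-34 J·s) / (2 × 1.673e-27 kg × 4.910e-10 m)
Δv_min = 6.420e+01 m/s = 64.205 m/s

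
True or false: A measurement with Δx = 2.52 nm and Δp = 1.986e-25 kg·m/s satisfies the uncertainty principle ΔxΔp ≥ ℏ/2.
Yes, it satisfies the uncertainty principle.

Calculate the product ΔxΔp:
ΔxΔp = (2.520e-09 m) × (1.986e-25 kg·m/s)
ΔxΔp = 5.005e-34 J·s

Compare to the minimum allowed value ℏ/2:
ℏ/2 = 5.273e-35 J·s

Since ΔxΔp = 5.005e-34 J·s ≥ 5.273e-35 J·s = ℏ/2,
the measurement satisfies the uncertainty principle.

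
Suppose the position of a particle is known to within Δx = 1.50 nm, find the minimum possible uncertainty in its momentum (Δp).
3.515 × 10^-26 kg·m/s

Using the Heisenberg uncertainty principle:
ΔxΔp ≥ ℏ/2

The minimum uncertainty in momentum is:
Δp_min = ℏ/(2Δx)
Δp_min = (1.055e-34 J·s) / (2 × 1.500e-09 m)
Δp_min = 3.515e-26 kg·m/s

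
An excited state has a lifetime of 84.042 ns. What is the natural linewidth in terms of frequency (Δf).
946.877 kHz

Using the energy-time uncertainty principle and E = hf:
ΔEΔt ≥ ℏ/2
hΔf·Δt ≥ ℏ/2

The minimum frequency uncertainty is:
Δf = ℏ/(2hτ) = 1/(4πτ)
Δf = 1/(4π × 8.404e-08 s)
Δf = 9.469e+05 Hz = 946.877 kHz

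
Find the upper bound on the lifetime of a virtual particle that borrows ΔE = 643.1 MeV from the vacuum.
5.117 × 10^-25 s

Using the energy-time uncertainty principle:
ΔEΔt ≥ ℏ/2

For a virtual particle borrowing energy ΔE, the maximum lifetime is:
Δt_max = ℏ/(2ΔE)

Converting energy:
ΔE = 643.1 MeV = 1.030e-10 J

Δt_max = (1.055e-34 J·s) / (2 × 1.030e-10 J)
Δt_max = 5.117e-25 s = 5.117 × 10^-25 s

Virtual particles with higher borrowed energy exist for shorter times.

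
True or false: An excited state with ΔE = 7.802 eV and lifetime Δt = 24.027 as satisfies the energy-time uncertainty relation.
No, it violates the uncertainty relation.

Calculate the product ΔEΔt:
ΔE = 7.802 eV = 1.250e-18 J
ΔEΔt = (1.250e-18 J) × (2.403e-17 s)
ΔEΔt = 3.003e-35 J·s

Compare to the minimum allowed value ℏ/2:
ℏ/2 = 5.273e-35 J·s

Since ΔEΔt = 3.003e-35 J·s < 5.273e-35 J·s = ℏ/2,
this violates the uncertainty relation.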